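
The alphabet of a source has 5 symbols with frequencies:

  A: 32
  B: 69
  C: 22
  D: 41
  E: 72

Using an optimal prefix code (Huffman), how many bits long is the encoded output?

526

Merge the two smallest weights repeatedly:
combine C(22), A(32) → 54
combine D(41), 54 → 95
combine B(69), E(72) → 141
combine 95, 141 → 236
The encoded length is the sum of every internal node's weight: 54 + 95 + 141 + 236 = 526 bits.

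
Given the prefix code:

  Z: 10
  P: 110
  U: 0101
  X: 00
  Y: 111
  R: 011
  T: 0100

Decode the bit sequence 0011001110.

XPRZ

Read left to right; each codeword is recognised as soon as it completes (prefix code):
  00→X | 110→P | 011→R | 10→Z
Decoded message: XPRZ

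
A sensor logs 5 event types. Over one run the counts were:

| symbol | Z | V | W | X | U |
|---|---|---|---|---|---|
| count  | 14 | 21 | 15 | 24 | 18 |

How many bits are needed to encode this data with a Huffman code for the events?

213

Greedily combine the two least-frequent nodes:
combine Z(14), W(15) → 29
combine U(18), V(21) → 39
combine X(24), 29 → 53
combine 39, 53 → 92
Total encoded bits = sum of merged weights = 29 + 39 + 53 + 92 = 213.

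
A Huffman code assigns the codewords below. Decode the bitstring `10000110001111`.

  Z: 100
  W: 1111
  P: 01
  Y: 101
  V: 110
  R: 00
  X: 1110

ZRVRW

Read left to right; each codeword is recognised as soon as it completes (prefix code):
  100→Z | 00→R | 110→V | 00→R | 1111→W
Decoded message: ZRVRW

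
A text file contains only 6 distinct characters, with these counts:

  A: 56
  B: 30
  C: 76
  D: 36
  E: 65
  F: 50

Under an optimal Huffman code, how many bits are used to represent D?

Repeatedly merge the two smallest:
B(30) + D(36) → 66
F(50) + A(56) → 106
E(65) + 66 → 131
C(76) + 106 → 182
131 + 182 → 313
The subtree containing D is merged 3 times, so code length = 3.

3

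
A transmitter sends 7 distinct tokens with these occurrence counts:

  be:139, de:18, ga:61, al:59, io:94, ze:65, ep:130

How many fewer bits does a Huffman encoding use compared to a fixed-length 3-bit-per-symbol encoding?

192

Fixed-length: 3 bits × 566 symbols = 1698 bits.
Huffman merges:
combine de(18), al(59) → 77
combine ga(61), ze(65) → 126
combine 77, io(94) → 171
combine 126, ep(130) → 256
combine be(139), 171 → 310
combine 256, 310 → 566
Huffman total = 77 + 126 + 171 + 256 + 310 + 566 = 1506 bits.
Saving = 1698 − 1506 = 192 bits.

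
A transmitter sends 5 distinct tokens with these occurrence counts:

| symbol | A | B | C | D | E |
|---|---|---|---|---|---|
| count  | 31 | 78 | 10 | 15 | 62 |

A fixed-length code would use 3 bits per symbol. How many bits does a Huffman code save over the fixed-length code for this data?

Fixed-length: 3 bits × 196 symbols = 588 bits.
Huffman merges:
C(10) + D(15) → 25
25 + A(31) → 56
56 + E(62) → 118
B(78) + 118 → 196
Huffman total = 25 + 56 + 118 + 196 = 395 bits.
Saving = 588 − 395 = 193 bits.

193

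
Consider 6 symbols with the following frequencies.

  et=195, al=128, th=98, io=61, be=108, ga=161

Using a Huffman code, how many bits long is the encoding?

1897

Merge the two smallest weights repeatedly:
combine io(61), th(98) → 159
combine be(108), al(128) → 236
combine 159, ga(161) → 320
combine et(195), 236 → 431
combine 320, 431 → 751
Total encoded bits = sum of merged weights = 159 + 236 + 320 + 431 + 751 = 1897.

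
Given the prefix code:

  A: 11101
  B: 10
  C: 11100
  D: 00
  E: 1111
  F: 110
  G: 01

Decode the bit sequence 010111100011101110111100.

GGCGFAC

Read left to right; each codeword is recognised as soon as it completes (prefix code):
  01→G | 01→G | 11100→C | 01→G | 110→F | 11101→A | 11100→C
Decoded message: GGCGFAC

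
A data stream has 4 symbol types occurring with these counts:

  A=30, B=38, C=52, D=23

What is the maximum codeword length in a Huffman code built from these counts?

Merge the two lowest-weight nodes at each step:
merge D(23) and A(30): 53
merge B(38) and C(52): 90
merge 53 and 90: 143
The first pair merged (D, A) ends up deepest, at depth 2.

2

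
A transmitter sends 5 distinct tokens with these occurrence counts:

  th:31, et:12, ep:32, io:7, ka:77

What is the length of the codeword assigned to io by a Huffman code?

4

Build the tree from the bottom:
merge io(7) and et(12): 19
merge 19 and th(31): 50
merge ep(32) and 50: 82
merge ka(77) and 82: 159
io's leaf is at depth 4, giving a 4-bit codeword.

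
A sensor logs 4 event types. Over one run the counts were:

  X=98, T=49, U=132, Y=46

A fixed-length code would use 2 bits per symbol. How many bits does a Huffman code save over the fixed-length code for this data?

37

Fixed-length: 2 bits × 325 symbols = 650 bits.
Huffman merges:
Y(46) + T(49) → 95
95 + X(98) → 193
U(132) + 193 → 325
Huffman total = 95 + 193 + 325 = 613 bits.
Saving = 650 − 613 = 37 bits.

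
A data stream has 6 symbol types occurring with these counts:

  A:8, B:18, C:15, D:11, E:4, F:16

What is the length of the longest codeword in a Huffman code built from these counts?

4

Merge the two lowest-weight nodes at each step:
E(4) + A(8) → 12
D(11) + 12 → 23
C(15) + F(16) → 31
B(18) + 23 → 41
31 + 41 → 72
The first pair merged (E, A) ends up deepest, at depth 4.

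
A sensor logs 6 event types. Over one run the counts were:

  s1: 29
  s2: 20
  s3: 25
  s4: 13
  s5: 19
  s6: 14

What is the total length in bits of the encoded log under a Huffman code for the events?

Greedily combine the two least-frequent nodes:
combine s4(13), s6(14) → 27
combine s5(19), s2(20) → 39
combine s3(25), 27 → 52
combine s1(29), 39 → 68
combine 52, 68 → 120
The encoded length is the sum of every internal node's weight: 27 + 39 + 52 + 68 + 120 = 306 bits.

306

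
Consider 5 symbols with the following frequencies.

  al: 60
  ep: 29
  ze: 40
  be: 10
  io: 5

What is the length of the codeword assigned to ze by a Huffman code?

Repeatedly merge the two smallest:
merge io(5) and be(10): 15
merge 15 and ep(29): 44
merge ze(40) and 44: 84
merge al(60) and 84: 144
The subtree containing ze is merged 2 times, so code length = 2.

2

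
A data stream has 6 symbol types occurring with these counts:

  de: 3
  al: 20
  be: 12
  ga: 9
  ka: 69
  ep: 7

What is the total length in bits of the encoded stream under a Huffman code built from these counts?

231

Greedily combine the two least-frequent nodes:
merge de(3) and ep(7): 10
merge ga(9) and 10: 19
merge be(12) and 19: 31
merge al(20) and 31: 51
merge 51 and ka(69): 120
Total encoded bits = sum of merged weights = 10 + 19 + 31 + 51 + 120 = 231.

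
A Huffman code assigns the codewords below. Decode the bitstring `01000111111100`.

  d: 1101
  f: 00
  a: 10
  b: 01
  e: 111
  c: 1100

bfbeef

Read left to right; each codeword is recognised as soon as it completes (prefix code):
  01→b | 00→f | 01→b | 111→e | 111→e | 00→f
Decoded message: bfbeef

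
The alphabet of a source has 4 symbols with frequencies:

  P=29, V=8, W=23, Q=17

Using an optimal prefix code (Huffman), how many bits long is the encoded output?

150

Build the Huffman tree bottom-up:
V(8) + Q(17) → 25
W(23) + 25 → 48
P(29) + 48 → 77
Each symbol's bit-cost is frequency × depth; summing gives 150 bits (equivalently 25 + 48 + 77).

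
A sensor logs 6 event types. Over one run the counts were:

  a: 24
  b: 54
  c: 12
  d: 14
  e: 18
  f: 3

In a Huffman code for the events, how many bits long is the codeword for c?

Repeatedly merge the two smallest:
f(3) + c(12) → 15
d(14) + 15 → 29
e(18) + a(24) → 42
29 + 42 → 71
b(54) + 71 → 125
c sits 4 levels below the root, so its codeword is 4 bits.

4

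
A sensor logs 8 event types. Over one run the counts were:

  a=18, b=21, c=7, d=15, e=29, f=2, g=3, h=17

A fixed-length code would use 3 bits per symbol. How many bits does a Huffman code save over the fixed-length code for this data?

Fixed-length: 3 bits × 112 symbols = 336 bits.
Huffman merges:
merge f(2) and g(3): 5
merge 5 and c(7): 12
merge 12 and d(15): 27
merge h(17) and a(18): 35
merge b(21) and 27: 48
merge e(29) and 35: 64
merge 48 and 64: 112
Huffman total = 5 + 12 + 27 + 35 + 48 + 64 + 112 = 303 bits.
Saving = 336 − 303 = 33 bits.

33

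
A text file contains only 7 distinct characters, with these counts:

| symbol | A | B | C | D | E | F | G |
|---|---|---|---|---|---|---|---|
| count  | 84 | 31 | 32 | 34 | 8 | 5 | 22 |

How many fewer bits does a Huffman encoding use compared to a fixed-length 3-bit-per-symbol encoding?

Fixed-length: 3 bits × 216 symbols = 648 bits.
Huffman merges:
F(5) + E(8) → 13
13 + G(22) → 35
B(31) + C(32) → 63
D(34) + 35 → 69
63 + 69 → 132
A(84) + 132 → 216
Huffman total = 13 + 35 + 63 + 69 + 132 + 216 = 528 bits.
Saving = 648 − 528 = 120 bits.

120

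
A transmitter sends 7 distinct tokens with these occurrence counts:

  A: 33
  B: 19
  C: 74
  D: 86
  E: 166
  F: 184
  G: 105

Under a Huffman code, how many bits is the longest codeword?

Merge the two lowest-weight nodes at each step:
combine B(19), A(33) → 52
combine 52, C(74) → 126
combine D(86), G(105) → 191
combine 126, E(166) → 292
combine F(184), 191 → 375
combine 292, 375 → 667
Maximum depth reached is 4.

4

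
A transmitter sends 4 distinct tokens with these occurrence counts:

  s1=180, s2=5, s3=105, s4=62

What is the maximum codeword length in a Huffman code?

3

Merge the two lowest-weight nodes at each step:
merge s2(5) and s4(62): 67
merge 67 and s3(105): 172
merge 172 and s1(180): 352
The first pair merged (s2, s4) ends up deepest, at depth 3.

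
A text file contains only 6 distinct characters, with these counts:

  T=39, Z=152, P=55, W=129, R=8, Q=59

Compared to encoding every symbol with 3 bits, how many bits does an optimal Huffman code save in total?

293

Fixed-length: 3 bits × 442 symbols = 1326 bits.
Huffman merges:
R(8) + T(39) → 47
47 + P(55) → 102
Q(59) + 102 → 161
W(129) + Z(152) → 281
161 + 281 → 442
Huffman total = 47 + 102 + 161 + 281 + 442 = 1033 bits.
Saving = 1326 − 1033 = 293 bits.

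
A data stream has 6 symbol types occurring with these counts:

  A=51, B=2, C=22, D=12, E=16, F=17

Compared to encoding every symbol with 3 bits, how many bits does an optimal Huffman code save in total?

Fixed-length: 3 bits × 120 symbols = 360 bits.
Huffman merges:
merge B(2) and D(12): 14
merge 14 and E(16): 30
merge F(17) and C(22): 39
merge 30 and 39: 69
merge A(51) and 69: 120
Huffman total = 14 + 30 + 39 + 69 + 120 = 272 bits.
Saving = 360 − 272 = 88 bits.

88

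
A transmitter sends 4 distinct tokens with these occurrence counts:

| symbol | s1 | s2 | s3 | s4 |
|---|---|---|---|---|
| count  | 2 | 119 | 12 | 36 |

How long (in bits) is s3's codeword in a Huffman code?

3

Huffman merges, smallest pair first:
combine s1(2), s3(12) → 14
combine 14, s4(36) → 50
combine 50, s2(119) → 169
The subtree containing s3 is merged 3 times, so code length = 3.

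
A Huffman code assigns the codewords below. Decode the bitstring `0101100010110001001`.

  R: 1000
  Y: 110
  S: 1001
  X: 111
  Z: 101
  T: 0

Read left to right; each codeword is recognised as soon as it completes (prefix code):
  0→T | 101→Z | 1000→R | 101→Z | 1000→R | 1001→S
Decoded message: TZRZRS

TZRZRS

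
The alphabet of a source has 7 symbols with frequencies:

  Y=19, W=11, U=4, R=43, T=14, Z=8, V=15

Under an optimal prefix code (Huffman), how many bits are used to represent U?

5

Build the tree from the bottom:
U(4) + Z(8) → 12
W(11) + 12 → 23
T(14) + V(15) → 29
Y(19) + 23 → 42
29 + 42 → 71
R(43) + 71 → 114
The subtree containing U is merged 5 times, so code length = 5.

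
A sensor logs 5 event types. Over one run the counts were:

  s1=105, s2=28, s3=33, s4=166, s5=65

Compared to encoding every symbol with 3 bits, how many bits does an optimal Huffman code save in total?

Fixed-length: 3 bits × 397 symbols = 1191 bits.
Huffman merges:
s2(28) + s3(33) → 61
61 + s5(65) → 126
s1(105) + 126 → 231
s4(166) + 231 → 397
Huffman total = 61 + 126 + 231 + 397 = 815 bits.
Saving = 1191 − 815 = 376 bits.

376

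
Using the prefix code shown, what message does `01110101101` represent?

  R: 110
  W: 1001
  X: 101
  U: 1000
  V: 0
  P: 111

VPVXX

Read left to right; each codeword is recognised as soon as it completes (prefix code):
  0→V | 111→P | 0→V | 101→X | 101→X
Decoded message: VPVXX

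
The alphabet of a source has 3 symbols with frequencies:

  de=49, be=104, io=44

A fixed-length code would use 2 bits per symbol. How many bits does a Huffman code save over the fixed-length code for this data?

104

Fixed-length: 2 bits × 197 symbols = 394 bits.
Huffman merges:
io(44) + de(49) → 93
93 + be(104) → 197
Huffman total = 93 + 197 = 290 bits.
Saving = 394 − 290 = 104 bits.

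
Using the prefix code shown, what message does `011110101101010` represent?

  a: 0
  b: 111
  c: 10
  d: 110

abccdcc

Read left to right; each codeword is recognised as soon as it completes (prefix code):
  0→a | 111→b | 10→c | 10→c | 110→d | 10→c | 10→c
Decoded message: abccdcc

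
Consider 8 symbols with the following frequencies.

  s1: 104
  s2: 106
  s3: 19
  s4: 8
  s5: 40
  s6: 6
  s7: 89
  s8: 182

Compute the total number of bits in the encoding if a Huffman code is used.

Build the Huffman tree bottom-up:
s6(6) + s4(8) → 14
14 + s3(19) → 33
33 + s5(40) → 73
73 + s7(89) → 162
s1(104) + s2(106) → 210
162 + s8(182) → 344
210 + 344 → 554
The encoded length is the sum of every internal node's weight: 14 + 33 + 73 + 162 + 210 + 344 + 554 = 1390 bits.

1390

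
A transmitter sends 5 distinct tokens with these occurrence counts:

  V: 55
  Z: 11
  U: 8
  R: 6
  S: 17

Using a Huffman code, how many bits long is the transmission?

Build the Huffman tree bottom-up:
merge R(6) and U(8): 14
merge Z(11) and 14: 25
merge S(17) and 25: 42
merge 42 and V(55): 97
Total encoded bits = sum of merged weights = 14 + 25 + 42 + 97 = 178.

178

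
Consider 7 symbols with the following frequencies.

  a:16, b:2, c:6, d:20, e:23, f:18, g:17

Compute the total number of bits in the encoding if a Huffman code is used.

271

Build the Huffman tree bottom-up:
merge b(2) and c(6): 8
merge 8 and a(16): 24
merge g(17) and f(18): 35
merge d(20) and e(23): 43
merge 24 and 35: 59
merge 43 and 59: 102
Total encoded bits = sum of merged weights = 8 + 24 + 35 + 43 + 59 + 102 = 271.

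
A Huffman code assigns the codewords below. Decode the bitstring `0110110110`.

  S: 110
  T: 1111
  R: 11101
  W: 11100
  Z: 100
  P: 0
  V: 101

Read left to right; each codeword is recognised as soon as it completes (prefix code):
  0→P | 110→S | 110→S | 110→S
Decoded message: PSSS

PSSS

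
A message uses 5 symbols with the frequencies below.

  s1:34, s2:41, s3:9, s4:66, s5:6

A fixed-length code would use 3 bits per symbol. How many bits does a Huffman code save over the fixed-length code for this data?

158

Fixed-length: 3 bits × 156 symbols = 468 bits.
Huffman merges:
merge s5(6) and s3(9): 15
merge 15 and s1(34): 49
merge s2(41) and 49: 90
merge s4(66) and 90: 156
Huffman total = 15 + 49 + 90 + 156 = 310 bits.
Saving = 468 − 310 = 158 bits.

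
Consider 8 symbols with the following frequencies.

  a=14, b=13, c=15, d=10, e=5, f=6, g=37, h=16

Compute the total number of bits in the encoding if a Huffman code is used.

Build the Huffman tree bottom-up:
combine e(5), f(6) → 11
combine d(10), 11 → 21
combine b(13), a(14) → 27
combine c(15), h(16) → 31
combine 21, 27 → 48
combine 31, g(37) → 68
combine 48, 68 → 116
Each symbol's bit-cost is frequency × depth; summing gives 322 bits (equivalently 11 + 21 + 27 + 31 + 48 + 68 + 116).

322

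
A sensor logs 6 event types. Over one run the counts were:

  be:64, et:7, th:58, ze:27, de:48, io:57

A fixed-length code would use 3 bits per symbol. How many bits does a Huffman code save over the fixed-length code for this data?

145

Fixed-length: 3 bits × 261 symbols = 783 bits.
Huffman merges:
combine et(7), ze(27) → 34
combine 34, de(48) → 82
combine io(57), th(58) → 115
combine be(64), 82 → 146
combine 115, 146 → 261
Huffman total = 34 + 82 + 115 + 146 + 261 = 638 bits.
Saving = 783 − 638 = 145 bits.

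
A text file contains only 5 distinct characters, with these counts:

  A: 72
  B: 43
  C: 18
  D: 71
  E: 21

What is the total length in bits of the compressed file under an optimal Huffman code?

489

Greedily combine the two least-frequent nodes:
merge C(18) and E(21): 39
merge 39 and B(43): 82
merge D(71) and A(72): 143
merge 82 and 143: 225
The encoded length is the sum of every internal node's weight: 39 + 82 + 143 + 225 = 489 bits.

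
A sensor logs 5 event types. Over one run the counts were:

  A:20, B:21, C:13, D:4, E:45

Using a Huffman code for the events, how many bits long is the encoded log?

215

Greedily combine the two least-frequent nodes:
D(4) + C(13) → 17
17 + A(20) → 37
B(21) + 37 → 58
E(45) + 58 → 103
The encoded length is the sum of every internal node's weight: 17 + 37 + 58 + 103 = 215 bits.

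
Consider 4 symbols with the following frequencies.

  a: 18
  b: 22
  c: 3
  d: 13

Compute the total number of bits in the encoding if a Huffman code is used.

Merge the two smallest weights repeatedly:
c(3) + d(13) → 16
16 + a(18) → 34
b(22) + 34 → 56
Each symbol's bit-cost is frequency × depth; summing gives 106 bits (equivalently 16 + 34 + 56).

106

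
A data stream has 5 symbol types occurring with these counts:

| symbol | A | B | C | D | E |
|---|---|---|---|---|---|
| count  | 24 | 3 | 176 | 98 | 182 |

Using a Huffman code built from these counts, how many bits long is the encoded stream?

Merge the two smallest weights repeatedly:
merge B(3) and A(24): 27
merge 27 and D(98): 125
merge 125 and C(176): 301
merge E(182) and 301: 483
The encoded length is the sum of every internal node's weight: 27 + 125 + 301 + 483 = 936 bits.

936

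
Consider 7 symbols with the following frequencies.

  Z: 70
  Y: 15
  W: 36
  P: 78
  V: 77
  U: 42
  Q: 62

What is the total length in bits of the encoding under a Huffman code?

Merge the two smallest weights repeatedly:
combine Y(15), W(36) → 51
combine U(42), 51 → 93
combine Q(62), Z(70) → 132
combine V(77), P(78) → 155
combine 93, 132 → 225
combine 155, 225 → 380
Each symbol's bit-cost is frequency × depth; summing gives 1036 bits (equivalently 51 + 93 + 132 + 155 + 225 + 380).

1036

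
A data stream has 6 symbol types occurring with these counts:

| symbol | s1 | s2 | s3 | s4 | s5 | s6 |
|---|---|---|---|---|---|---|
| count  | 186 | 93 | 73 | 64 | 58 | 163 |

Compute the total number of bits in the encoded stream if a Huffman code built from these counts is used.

Build the Huffman tree bottom-up:
combine s5(58), s4(64) → 122
combine s3(73), s2(93) → 166
combine 122, s6(163) → 285
combine 166, s1(186) → 352
combine 285, 352 → 637
Total encoded bits = sum of merged weights = 122 + 166 + 285 + 352 + 637 = 1562.

1562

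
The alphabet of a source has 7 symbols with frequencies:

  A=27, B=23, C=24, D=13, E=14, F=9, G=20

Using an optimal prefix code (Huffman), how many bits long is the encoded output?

361

Merge the two smallest weights repeatedly:
merge F(9) and D(13): 22
merge E(14) and G(20): 34
merge 22 and B(23): 45
merge C(24) and A(27): 51
merge 34 and 45: 79
merge 51 and 79: 130
Total encoded bits = sum of merged weights = 22 + 34 + 45 + 51 + 79 + 130 = 361.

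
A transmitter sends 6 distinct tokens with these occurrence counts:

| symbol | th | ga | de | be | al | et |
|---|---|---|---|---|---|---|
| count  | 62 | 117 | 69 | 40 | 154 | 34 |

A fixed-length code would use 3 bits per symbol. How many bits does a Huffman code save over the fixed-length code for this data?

271

Fixed-length: 3 bits × 476 symbols = 1428 bits.
Huffman merges:
et(34) + be(40) → 74
th(62) + de(69) → 131
74 + ga(117) → 191
131 + al(154) → 285
191 + 285 → 476
Huffman total = 74 + 131 + 191 + 285 + 476 = 1157 bits.
Saving = 1428 − 1157 = 271 bits.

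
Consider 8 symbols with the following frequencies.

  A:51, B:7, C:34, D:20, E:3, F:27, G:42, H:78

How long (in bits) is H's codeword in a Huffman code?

Build the tree from the bottom:
combine E(3), B(7) → 10
combine 10, D(20) → 30
combine F(27), 30 → 57
combine C(34), G(42) → 76
combine A(51), 57 → 108
combine 76, H(78) → 154
combine 108, 154 → 262
The subtree containing H is merged 2 times, so code length = 2.

2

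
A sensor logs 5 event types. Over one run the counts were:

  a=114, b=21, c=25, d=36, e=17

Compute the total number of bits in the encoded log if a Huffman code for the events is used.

411

Greedily combine the two least-frequent nodes:
combine e(17), b(21) → 38
combine c(25), d(36) → 61
combine 38, 61 → 99
combine 99, a(114) → 213
Each symbol's bit-cost is frequency × depth; summing gives 411 bits (equivalently 38 + 61 + 99 + 213).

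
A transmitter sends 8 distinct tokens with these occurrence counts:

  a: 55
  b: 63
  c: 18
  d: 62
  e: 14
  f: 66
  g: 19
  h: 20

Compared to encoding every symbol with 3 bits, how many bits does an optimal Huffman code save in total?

58

Fixed-length: 3 bits × 317 symbols = 951 bits.
Huffman merges:
e(14) + c(18) → 32
g(19) + h(20) → 39
32 + 39 → 71
a(55) + d(62) → 117
b(63) + f(66) → 129
71 + 117 → 188
129 + 188 → 317
Huffman total = 32 + 39 + 71 + 117 + 129 + 188 + 317 = 893 bits.
Saving = 951 − 893 = 58 bits.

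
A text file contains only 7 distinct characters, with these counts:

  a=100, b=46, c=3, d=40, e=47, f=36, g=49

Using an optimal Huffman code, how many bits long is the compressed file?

Merge the two smallest weights repeatedly:
combine c(3), f(36) → 39
combine 39, d(40) → 79
combine b(46), e(47) → 93
combine g(49), 79 → 128
combine 93, a(100) → 193
combine 128, 193 → 321
The encoded length is the sum of every internal node's weight: 39 + 79 + 93 + 128 + 193 + 321 = 853 bits.

853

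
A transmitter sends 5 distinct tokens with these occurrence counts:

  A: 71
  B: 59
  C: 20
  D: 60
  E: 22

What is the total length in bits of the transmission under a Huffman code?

Merge the two smallest weights repeatedly:
combine C(20), E(22) → 42
combine 42, B(59) → 101
combine D(60), A(71) → 131
combine 101, 131 → 232
Each symbol's bit-cost is frequency × depth; summing gives 506 bits (equivalently 42 + 101 + 131 + 232).

506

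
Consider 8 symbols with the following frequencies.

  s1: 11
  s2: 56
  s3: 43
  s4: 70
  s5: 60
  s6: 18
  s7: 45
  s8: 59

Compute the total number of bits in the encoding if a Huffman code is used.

Greedily combine the two least-frequent nodes:
combine s1(11), s6(18) → 29
combine 29, s3(43) → 72
combine s7(45), s2(56) → 101
combine s8(59), s5(60) → 119
combine s4(70), 72 → 142
combine 101, 119 → 220
combine 142, 220 → 362
Total encoded bits = sum of merged weights = 29 + 72 + 101 + 119 + 142 + 220 + 362 = 1045.

1045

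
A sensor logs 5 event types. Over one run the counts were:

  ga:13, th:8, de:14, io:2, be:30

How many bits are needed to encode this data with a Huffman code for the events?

137

Merge the two smallest weights repeatedly:
combine io(2), th(8) → 10
combine 10, ga(13) → 23
combine de(14), 23 → 37
combine be(30), 37 → 67
The encoded length is the sum of every internal node's weight: 10 + 23 + 37 + 67 = 137 bits.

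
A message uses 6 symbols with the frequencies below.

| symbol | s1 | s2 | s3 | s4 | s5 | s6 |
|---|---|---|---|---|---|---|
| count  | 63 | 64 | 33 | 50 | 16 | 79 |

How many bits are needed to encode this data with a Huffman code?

Merge the two smallest weights repeatedly:
combine s5(16), s3(33) → 49
combine 49, s4(50) → 99
combine s1(63), s2(64) → 127
combine s6(79), 99 → 178
combine 127, 178 → 305
Each symbol's bit-cost is frequency × depth; summing gives 758 bits (equivalently 49 + 99 + 127 + 178 + 305).

758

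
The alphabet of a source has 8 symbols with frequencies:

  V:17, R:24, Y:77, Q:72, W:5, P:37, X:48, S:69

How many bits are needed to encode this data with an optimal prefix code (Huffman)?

Build the Huffman tree bottom-up:
combine W(5), V(17) → 22
combine 22, R(24) → 46
combine P(37), 46 → 83
combine X(48), S(69) → 117
combine Q(72), Y(77) → 149
combine 83, 117 → 200
combine 149, 200 → 349
Each symbol's bit-cost is frequency × depth; summing gives 966 bits (equivalently 22 + 46 + 83 + 117 + 149 + 200 + 349).

966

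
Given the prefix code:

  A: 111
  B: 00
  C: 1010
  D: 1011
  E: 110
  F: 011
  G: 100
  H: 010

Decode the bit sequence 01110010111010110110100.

FGDCEEG

Read left to right; each codeword is recognised as soon as it completes (prefix code):
  011→F | 100→G | 1011→D | 1010→C | 110→E | 110→E | 100→G
Decoded message: FGDCEEG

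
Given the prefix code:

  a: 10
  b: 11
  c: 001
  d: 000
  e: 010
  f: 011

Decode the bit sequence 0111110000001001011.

Read left to right; each codeword is recognised as soon as it completes (prefix code):
  011→f | 11→b | 10→a | 000→d | 001→c | 001→c | 011→f
Decoded message: fbadccf

fbadccf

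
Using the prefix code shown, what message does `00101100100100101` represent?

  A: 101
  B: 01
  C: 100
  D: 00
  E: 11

DACCCA

Read left to right; each codeword is recognised as soon as it completes (prefix code):
  00→D | 101→A | 100→C | 100→C | 100→C | 101→A
Decoded message: DACCCA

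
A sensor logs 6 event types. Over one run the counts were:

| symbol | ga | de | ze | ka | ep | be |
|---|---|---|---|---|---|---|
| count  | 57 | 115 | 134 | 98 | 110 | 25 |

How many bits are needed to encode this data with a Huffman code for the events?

Greedily combine the two least-frequent nodes:
be(25) + ga(57) → 82
82 + ka(98) → 180
ep(110) + de(115) → 225
ze(134) + 180 → 314
225 + 314 → 539
Each symbol's bit-cost is frequency × depth; summing gives 1340 bits (equivalently 82 + 180 + 225 + 314 + 539).

1340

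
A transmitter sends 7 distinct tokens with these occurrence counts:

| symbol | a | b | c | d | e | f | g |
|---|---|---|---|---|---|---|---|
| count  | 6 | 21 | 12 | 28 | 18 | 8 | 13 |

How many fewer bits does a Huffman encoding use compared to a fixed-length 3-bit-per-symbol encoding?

Fixed-length: 3 bits × 106 symbols = 318 bits.
Huffman merges:
combine a(6), f(8) → 14
combine c(12), g(13) → 25
combine 14, e(18) → 32
combine b(21), 25 → 46
combine d(28), 32 → 60
combine 46, 60 → 106
Huffman total = 14 + 25 + 32 + 46 + 60 + 106 = 283 bits.
Saving = 318 − 283 = 35 bits.

35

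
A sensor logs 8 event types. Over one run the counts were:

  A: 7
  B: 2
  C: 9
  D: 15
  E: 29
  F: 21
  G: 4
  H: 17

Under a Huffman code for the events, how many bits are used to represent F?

Repeatedly merge the two smallest:
merge B(2) and G(4): 6
merge 6 and A(7): 13
merge C(9) and 13: 22
merge D(15) and H(17): 32
merge F(21) and 22: 43
merge E(29) and 32: 61
merge 43 and 61: 104
The subtree containing F is merged 2 times, so code length = 2.

2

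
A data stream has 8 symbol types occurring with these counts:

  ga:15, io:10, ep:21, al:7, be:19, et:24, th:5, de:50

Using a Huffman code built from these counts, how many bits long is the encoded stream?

413

Greedily combine the two least-frequent nodes:
combine th(5), al(7) → 12
combine io(10), 12 → 22
combine ga(15), be(19) → 34
combine ep(21), 22 → 43
combine et(24), 34 → 58
combine 43, de(50) → 93
combine 58, 93 → 151
Each symbol's bit-cost is frequency × depth; summing gives 413 bits (equivalently 12 + 22 + 34 + 43 + 58 + 93 + 151).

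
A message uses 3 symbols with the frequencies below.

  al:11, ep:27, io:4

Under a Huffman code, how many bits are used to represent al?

2

Huffman merges, smallest pair first:
io(4) + al(11) → 15
15 + ep(27) → 42
al's leaf is at depth 2, giving a 2-bit codeword.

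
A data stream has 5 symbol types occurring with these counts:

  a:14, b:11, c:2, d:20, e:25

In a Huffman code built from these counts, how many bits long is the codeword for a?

Huffman merges, smallest pair first:
merge c(2) and b(11): 13
merge 13 and a(14): 27
merge d(20) and e(25): 45
merge 27 and 45: 72
a's leaf is at depth 2, giving a 2-bit codeword.

2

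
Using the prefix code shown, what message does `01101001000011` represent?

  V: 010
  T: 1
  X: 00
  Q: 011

Read left to right; each codeword is recognised as soon as it completes (prefix code):
  011→Q | 010→V | 010→V | 00→X | 011→Q
Decoded message: QVVXQ

QVVXQ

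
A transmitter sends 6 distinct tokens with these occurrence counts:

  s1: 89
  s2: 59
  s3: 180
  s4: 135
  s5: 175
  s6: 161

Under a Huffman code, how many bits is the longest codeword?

Merge the two lowest-weight nodes at each step:
merge s2(59) and s1(89): 148
merge s4(135) and 148: 283
merge s6(161) and s5(175): 336
merge s3(180) and 283: 463
merge 336 and 463: 799
Maximum depth reached is 4.

4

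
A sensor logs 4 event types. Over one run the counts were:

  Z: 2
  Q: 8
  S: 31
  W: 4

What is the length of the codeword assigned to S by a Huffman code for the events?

1

Huffman merges, smallest pair first:
merge Z(2) and W(4): 6
merge 6 and Q(8): 14
merge 14 and S(31): 45
S is a child of the root — depth 1, so its codeword is a single bit.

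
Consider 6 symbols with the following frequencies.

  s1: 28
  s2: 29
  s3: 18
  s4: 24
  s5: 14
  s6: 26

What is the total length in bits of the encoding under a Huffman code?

Greedily combine the two least-frequent nodes:
combine s5(14), s3(18) → 32
combine s4(24), s6(26) → 50
combine s1(28), s2(29) → 57
combine 32, 50 → 82
combine 57, 82 → 139
Total encoded bits = sum of merged weights = 32 + 50 + 57 + 82 + 139 = 360.

360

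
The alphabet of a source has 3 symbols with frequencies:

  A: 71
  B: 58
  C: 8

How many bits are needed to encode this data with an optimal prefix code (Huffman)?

203

Greedily combine the two least-frequent nodes:
merge C(8) and B(58): 66
merge 66 and A(71): 137
The encoded length is the sum of every internal node's weight: 66 + 137 = 203 bits.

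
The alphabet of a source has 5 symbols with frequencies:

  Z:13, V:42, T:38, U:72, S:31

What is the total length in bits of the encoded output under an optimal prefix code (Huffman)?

436

Greedily combine the two least-frequent nodes:
combine Z(13), S(31) → 44
combine T(38), V(42) → 80
combine 44, U(72) → 116
combine 80, 116 → 196
Each symbol's bit-cost is frequency × depth; summing gives 436 bits (equivalently 44 + 80 + 116 + 196).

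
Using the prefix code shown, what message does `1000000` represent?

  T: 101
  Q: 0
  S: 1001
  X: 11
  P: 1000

PQQQ

Read left to right; each codeword is recognised as soon as it completes (prefix code):
  1000→P | 0→Q | 0→Q | 0→Q
Decoded message: PQQQ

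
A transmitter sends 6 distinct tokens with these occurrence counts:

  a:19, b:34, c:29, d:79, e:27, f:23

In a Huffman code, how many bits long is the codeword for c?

Build the tree from the bottom:
a(19) + f(23) → 42
e(27) + c(29) → 56
b(34) + 42 → 76
56 + 76 → 132
d(79) + 132 → 211
The subtree containing c is merged 3 times, so code length = 3.

3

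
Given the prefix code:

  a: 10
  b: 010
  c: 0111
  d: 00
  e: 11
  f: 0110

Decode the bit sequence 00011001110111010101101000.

dfccbaebd

Read left to right; each codeword is recognised as soon as it completes (prefix code):
  00→d | 0110→f | 0111→c | 0111→c | 010→b | 10→a | 11→e | 010→b | 00→d
Decoded message: dfccbaebd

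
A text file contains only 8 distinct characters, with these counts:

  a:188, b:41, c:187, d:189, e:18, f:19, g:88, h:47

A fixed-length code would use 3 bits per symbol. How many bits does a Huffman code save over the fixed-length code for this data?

Fixed-length: 3 bits × 777 symbols = 2331 bits.
Huffman merges:
e(18) + f(19) → 37
37 + b(41) → 78
h(47) + 78 → 125
g(88) + 125 → 213
c(187) + a(188) → 375
d(189) + 213 → 402
375 + 402 → 777
Huffman total = 37 + 78 + 125 + 213 + 375 + 402 + 777 = 2007 bits.
Saving = 2331 − 2007 = 324 bits.

324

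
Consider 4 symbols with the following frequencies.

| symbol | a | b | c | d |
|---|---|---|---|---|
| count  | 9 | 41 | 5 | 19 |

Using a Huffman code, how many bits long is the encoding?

Greedily combine the two least-frequent nodes:
merge c(5) and a(9): 14
merge 14 and d(19): 33
merge 33 and b(41): 74
The encoded length is the sum of every internal node's weight: 14 + 33 + 74 = 121 bits.

121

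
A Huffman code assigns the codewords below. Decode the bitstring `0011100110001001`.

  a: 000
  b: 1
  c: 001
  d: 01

cbbcbabc

Read left to right; each codeword is recognised as soon as it completes (prefix code):
  001→c | 1→b | 1→b | 001→c | 1→b | 000→a | 1→b | 001→c
Decoded message: cbbcbabc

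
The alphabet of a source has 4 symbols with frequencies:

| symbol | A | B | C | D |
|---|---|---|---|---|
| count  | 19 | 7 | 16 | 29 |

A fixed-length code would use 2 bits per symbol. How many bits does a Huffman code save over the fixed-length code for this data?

Fixed-length: 2 bits × 71 symbols = 142 bits.
Huffman merges:
B(7) + C(16) → 23
A(19) + 23 → 42
D(29) + 42 → 71
Huffman total = 23 + 42 + 71 = 136 bits.
Saving = 142 − 136 = 6 bits.

6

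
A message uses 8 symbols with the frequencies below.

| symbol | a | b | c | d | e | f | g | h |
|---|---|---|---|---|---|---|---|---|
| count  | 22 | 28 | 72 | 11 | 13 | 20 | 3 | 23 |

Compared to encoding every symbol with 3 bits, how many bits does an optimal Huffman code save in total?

Fixed-length: 3 bits × 192 symbols = 576 bits.
Huffman merges:
merge g(3) and d(11): 14
merge e(13) and 14: 27
merge f(20) and a(22): 42
merge h(23) and 27: 50
merge b(28) and 42: 70
merge 50 and 70: 120
merge c(72) and 120: 192
Huffman total = 14 + 27 + 42 + 50 + 70 + 120 + 192 = 515 bits.
Saving = 576 − 515 = 61 bits.

61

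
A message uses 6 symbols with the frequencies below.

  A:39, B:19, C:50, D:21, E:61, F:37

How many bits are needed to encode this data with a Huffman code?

Merge the two smallest weights repeatedly:
combine B(19), D(21) → 40
combine F(37), A(39) → 76
combine 40, C(50) → 90
combine E(61), 76 → 137
combine 90, 137 → 227
Each symbol's bit-cost is frequency × depth; summing gives 570 bits (equivalently 40 + 76 + 90 + 137 + 227).

570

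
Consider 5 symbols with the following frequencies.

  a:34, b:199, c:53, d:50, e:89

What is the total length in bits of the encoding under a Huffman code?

Build the Huffman tree bottom-up:
merge a(34) and d(50): 84
merge c(53) and 84: 137
merge e(89) and 137: 226
merge b(199) and 226: 425
Each symbol's bit-cost is frequency × depth; summing gives 872 bits (equivalently 84 + 137 + 226 + 425).

872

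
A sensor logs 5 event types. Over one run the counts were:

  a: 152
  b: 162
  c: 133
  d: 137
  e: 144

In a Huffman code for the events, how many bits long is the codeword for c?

Huffman merges, smallest pair first:
c(133) + d(137) → 270
e(144) + a(152) → 296
b(162) + 270 → 432
296 + 432 → 728
c sits 3 levels below the root, so its codeword is 3 bits.

3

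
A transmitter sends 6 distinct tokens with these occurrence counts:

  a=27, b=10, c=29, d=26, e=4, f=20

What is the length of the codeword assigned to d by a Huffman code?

2

Huffman merges, smallest pair first:
e(4) + b(10) → 14
14 + f(20) → 34
d(26) + a(27) → 53
c(29) + 34 → 63
53 + 63 → 116
The subtree containing d is merged 2 times, so code length = 2.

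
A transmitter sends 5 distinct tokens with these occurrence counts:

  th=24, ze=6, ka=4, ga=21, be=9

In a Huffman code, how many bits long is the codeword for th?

Huffman merges, smallest pair first:
merge ka(4) and ze(6): 10
merge be(9) and 10: 19
merge 19 and ga(21): 40
merge th(24) and 40: 64
th sits one level below the root: a 1-bit codeword.

1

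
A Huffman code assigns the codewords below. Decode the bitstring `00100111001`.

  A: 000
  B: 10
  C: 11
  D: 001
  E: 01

Read left to right; each codeword is recognised as soon as it completes (prefix code):
  001→D | 001→D | 11→C | 001→D
Decoded message: DDCD

DDCD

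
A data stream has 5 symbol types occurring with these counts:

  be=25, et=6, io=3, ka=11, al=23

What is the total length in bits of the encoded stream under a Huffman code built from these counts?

Merge the two smallest weights repeatedly:
merge io(3) and et(6): 9
merge 9 and ka(11): 20
merge 20 and al(23): 43
merge be(25) and 43: 68
Each symbol's bit-cost is frequency × depth; summing gives 140 bits (equivalently 9 + 20 + 43 + 68).

140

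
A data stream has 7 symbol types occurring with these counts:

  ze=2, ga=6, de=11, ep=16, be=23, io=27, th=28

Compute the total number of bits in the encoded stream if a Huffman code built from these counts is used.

Merge the two smallest weights repeatedly:
merge ze(2) and ga(6): 8
merge 8 and de(11): 19
merge ep(16) and 19: 35
merge be(23) and io(27): 50
merge th(28) and 35: 63
merge 50 and 63: 113
Total encoded bits = sum of merged weights = 8 + 19 + 35 + 50 + 63 + 113 = 288.

288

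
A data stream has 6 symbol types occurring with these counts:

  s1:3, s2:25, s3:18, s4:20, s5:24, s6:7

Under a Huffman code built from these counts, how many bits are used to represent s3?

3

Huffman merges, smallest pair first:
combine s1(3), s6(7) → 10
combine 10, s3(18) → 28
combine s4(20), s5(24) → 44
combine s2(25), 28 → 53
combine 44, 53 → 97
s3 sits 3 levels below the root, so its codeword is 3 bits.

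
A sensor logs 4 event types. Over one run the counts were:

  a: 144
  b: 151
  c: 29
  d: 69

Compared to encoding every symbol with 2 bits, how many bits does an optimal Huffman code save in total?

53

Fixed-length: 2 bits × 393 symbols = 786 bits.
Huffman merges:
combine c(29), d(69) → 98
combine 98, a(144) → 242
combine b(151), 242 → 393
Huffman total = 98 + 242 + 393 = 733 bits.
Saving = 786 − 733 = 53 bits.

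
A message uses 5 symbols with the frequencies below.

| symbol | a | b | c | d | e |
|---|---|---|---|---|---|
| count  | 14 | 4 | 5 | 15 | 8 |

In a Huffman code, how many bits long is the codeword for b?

Huffman merges, smallest pair first:
b(4) + c(5) → 9
e(8) + 9 → 17
a(14) + d(15) → 29
17 + 29 → 46
b's leaf is at depth 3, giving a 3-bit codeword.

3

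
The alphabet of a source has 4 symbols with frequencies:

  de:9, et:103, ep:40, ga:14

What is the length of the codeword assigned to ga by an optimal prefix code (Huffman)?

3

Repeatedly merge the two smallest:
combine de(9), ga(14) → 23
combine 23, ep(40) → 63
combine 63, et(103) → 166
The subtree containing ga is merged 3 times, so code length = 3.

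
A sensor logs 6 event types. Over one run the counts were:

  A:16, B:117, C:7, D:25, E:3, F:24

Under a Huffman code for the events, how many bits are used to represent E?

4

Build the tree from the bottom:
E(3) + C(7) → 10
10 + A(16) → 26
F(24) + D(25) → 49
26 + 49 → 75
75 + B(117) → 192
The subtree containing E is merged 4 times, so code length = 4.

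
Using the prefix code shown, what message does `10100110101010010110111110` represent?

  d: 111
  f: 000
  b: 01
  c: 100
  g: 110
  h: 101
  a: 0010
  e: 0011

hebbbagdg

Read left to right; each codeword is recognised as soon as it completes (prefix code):
  101→h | 0011→e | 01→b | 01→b | 01→b | 0010→a | 110→g | 111→d | 110→g
Decoded message: hebbbagdg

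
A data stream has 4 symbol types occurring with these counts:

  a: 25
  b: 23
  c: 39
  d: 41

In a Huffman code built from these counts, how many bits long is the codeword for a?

Huffman merges, smallest pair first:
combine b(23), a(25) → 48
combine c(39), d(41) → 80
combine 48, 80 → 128
The subtree containing a is merged 2 times, so code length = 2.

2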